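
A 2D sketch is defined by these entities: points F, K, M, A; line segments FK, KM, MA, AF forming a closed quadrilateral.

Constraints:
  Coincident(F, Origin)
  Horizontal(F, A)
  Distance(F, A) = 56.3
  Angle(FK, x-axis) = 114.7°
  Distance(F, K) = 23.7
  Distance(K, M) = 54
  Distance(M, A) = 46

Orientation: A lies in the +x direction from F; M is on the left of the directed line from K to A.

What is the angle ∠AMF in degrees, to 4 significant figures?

63.94°

F is at the origin; F and A share the same y with |FA| = 56.3 and A in +x, so A = (56.3, 0). FK runs at 114.7° with |FK| = 23.7, so K = (-9.903, 21.53). M is determined by |KM| = 54.0 and |MA| = 46.0 together: it lies at the intersection of circle(K, 54.0) and circle(A, 46.0). With |KA| = 69.62, the foot of the radical line on KA is 40.55 from K and the perpendicular offset is √(54.0² − 40.55²) = 35.66. Taking the left-of-KA solution: M = (39.69, 42.90).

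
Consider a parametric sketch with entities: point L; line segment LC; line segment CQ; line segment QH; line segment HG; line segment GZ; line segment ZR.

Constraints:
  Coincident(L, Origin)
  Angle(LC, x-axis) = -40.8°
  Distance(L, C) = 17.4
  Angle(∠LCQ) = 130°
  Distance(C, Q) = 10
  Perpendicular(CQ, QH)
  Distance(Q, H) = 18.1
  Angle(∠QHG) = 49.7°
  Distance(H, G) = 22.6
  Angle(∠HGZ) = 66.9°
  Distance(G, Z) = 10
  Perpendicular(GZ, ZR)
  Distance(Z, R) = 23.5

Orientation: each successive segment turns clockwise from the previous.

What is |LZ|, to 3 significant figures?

19.3

L is at the origin; LC runs at -40.8° with length 17.4, so C = (13.2, -11.4). ∠LCQ = 130.0° gives CQ at -90.8° from the x-axis; with |CQ| = 10.0, Q = (13.0, -21.4). The perpendicularity gives QH at right angles to CQ, so QH runs at 179°; with |QH| = 18.1, H = (-5.07, -21.1). ∠QHG = 49.7° gives HG at 48.9° from the x-axis; with |HG| = 22.6, G = (9.79, -4.09). ∠HGZ = 66.9° gives GZ at -64.2° from the x-axis; with |GZ| = 10.0, Z = (14.1, -13.1). Then |LZ| = |Z − L| = 19.3.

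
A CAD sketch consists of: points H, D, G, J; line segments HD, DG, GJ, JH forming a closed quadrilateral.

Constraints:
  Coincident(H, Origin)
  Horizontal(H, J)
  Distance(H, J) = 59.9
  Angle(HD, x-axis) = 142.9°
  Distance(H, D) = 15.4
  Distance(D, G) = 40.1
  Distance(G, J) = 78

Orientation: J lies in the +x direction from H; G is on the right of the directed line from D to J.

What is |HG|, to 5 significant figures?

32.975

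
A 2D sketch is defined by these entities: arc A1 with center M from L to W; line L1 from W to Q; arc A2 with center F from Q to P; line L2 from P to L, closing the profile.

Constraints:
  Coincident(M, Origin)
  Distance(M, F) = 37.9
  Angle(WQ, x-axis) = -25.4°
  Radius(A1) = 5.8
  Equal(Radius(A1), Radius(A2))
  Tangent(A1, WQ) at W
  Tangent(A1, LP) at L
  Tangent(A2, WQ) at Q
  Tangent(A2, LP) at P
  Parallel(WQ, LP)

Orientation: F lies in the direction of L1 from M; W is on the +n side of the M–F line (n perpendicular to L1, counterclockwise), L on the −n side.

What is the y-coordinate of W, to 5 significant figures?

5.2393

The slot axis is L1's direction at -25.4°, so u = (cos -25.4°, sin -25.4°) = (0.90334, -0.42894) and n = (−sin -25.4°, cos -25.4°) = (0.42894, 0.90334). M is at the origin and F lies 37.9 along u from M, so F = 37.9·u = (34.236, -16.257). Tangency of A1 to both parallel lines with radius 5.8 puts W and L at M ± 5.8·n: W = (2.4878, 5.2393), L = (-2.4878, -5.2393). So W.y = 5.2393.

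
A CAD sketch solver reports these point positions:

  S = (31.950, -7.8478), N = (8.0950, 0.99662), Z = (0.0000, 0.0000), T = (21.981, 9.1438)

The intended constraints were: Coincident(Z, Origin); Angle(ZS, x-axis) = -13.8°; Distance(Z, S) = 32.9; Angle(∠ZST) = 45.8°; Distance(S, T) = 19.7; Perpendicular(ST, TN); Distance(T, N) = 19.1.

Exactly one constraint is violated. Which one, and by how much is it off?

Distance(T, N) = 19.1 — off by 3.00.

Z = (0.00, 0.00) ✓; ZS at -13.80° ✓; |ZS| = 32.90 ✓; ∠ZST = 45.80° ✓; |ST| = 19.70 ✓; ∠(ST, TN) = 90.00° ✓; |TN| = 16.10 ✗.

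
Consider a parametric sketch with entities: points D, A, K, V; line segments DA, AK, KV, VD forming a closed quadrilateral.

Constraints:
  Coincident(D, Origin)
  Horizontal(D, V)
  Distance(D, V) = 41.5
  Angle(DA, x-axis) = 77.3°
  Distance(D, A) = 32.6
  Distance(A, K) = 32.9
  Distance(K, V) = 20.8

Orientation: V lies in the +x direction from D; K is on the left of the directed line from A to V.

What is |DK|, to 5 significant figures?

43.246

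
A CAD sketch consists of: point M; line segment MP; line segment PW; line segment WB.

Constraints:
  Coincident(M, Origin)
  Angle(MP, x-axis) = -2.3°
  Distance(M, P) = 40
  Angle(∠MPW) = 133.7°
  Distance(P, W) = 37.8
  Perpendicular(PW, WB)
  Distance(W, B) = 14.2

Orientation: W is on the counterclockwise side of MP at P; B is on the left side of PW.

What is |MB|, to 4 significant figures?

67.07

∠MPW = 133.7°, so PW runs at -2.3° + (180° − 133.7°) = 44.00° from the x-axis; with |PW| = 37.8, W = P + 37.8·(cos 44.00°, sin 44.00°) = (67.16, 24.65). PW is perpendicular to WB; with |WB| = 14.2 on the left of PW, B = W + 14.2·(-0.6947, 0.7193) = (57.29, 34.87). Then |MB| = |B − M| = 67.07.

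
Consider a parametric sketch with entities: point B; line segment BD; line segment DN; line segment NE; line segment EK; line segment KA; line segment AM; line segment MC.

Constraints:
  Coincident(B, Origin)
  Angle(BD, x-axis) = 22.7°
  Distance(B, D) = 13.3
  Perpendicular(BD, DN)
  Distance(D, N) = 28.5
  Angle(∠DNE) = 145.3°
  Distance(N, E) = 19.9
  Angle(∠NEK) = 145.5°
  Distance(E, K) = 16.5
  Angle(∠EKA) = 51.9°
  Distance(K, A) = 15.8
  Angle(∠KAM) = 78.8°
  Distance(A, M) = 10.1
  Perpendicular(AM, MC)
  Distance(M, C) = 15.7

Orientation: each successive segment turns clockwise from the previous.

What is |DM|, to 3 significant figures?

42.5

∠EKA = 51.9° gives KA at 95.4° from the x-axis; with |KA| = 15.8, A = (5.68, -36.3). ∠KAM = 78.8° gives AM at -5.80° from the x-axis; with |AM| = 10.1, M = (15.7, -37.3). Then |DM| = |M − D| = 42.5.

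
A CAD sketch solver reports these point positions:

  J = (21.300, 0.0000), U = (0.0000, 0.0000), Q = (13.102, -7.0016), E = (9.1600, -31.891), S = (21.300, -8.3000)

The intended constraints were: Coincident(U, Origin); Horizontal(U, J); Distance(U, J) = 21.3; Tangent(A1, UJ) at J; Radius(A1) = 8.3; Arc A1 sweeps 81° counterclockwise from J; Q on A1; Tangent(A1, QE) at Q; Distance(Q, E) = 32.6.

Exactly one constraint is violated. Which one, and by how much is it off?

Distance(Q, E) = 32.6 — off by 7.40.

U = (0.00, 0.00) ✓; U.y = 0.00, J.y = 0.00 ✓; |UJ| = 21.30 ✓; ∠(SJ, JU) = 90.00° ✓; |SJ| = 8.300 ✓; bearing(S→Q) − bearing(S→J) = 81.00° ✓; |SQ| = 8.300 ✓; ∠(SQ, QE) = 90.00° ✓; |QE| = 25.20 ✗.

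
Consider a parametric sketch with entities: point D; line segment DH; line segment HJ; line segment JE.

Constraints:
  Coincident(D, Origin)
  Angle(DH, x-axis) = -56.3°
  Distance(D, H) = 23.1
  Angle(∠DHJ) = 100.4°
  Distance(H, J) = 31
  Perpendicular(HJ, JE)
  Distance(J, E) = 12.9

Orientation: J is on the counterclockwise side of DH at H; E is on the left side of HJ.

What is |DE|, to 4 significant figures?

36.52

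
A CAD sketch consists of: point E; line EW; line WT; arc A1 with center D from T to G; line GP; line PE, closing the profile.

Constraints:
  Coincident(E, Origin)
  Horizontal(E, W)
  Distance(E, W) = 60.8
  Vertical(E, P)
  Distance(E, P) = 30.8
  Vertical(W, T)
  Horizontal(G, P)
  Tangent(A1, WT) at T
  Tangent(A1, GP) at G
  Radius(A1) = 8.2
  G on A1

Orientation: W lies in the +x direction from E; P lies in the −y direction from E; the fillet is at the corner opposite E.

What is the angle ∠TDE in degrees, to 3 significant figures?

157°

The virtual corner opposite E is at (60.8, -30.8). The tangent condition forces DT to be normal to WT and the tangent condition forces DG to be normal to GP, with radius 8.2, so the center D sits 8.2 in from both sides at D = (52.6, -22.6). That places the tangent points at T = (60.8, -22.6) on WT and G = (52.6, -30.8) on GP. Then cos ∠TDE = DT·DE / (|DT||DE|), giving 157°.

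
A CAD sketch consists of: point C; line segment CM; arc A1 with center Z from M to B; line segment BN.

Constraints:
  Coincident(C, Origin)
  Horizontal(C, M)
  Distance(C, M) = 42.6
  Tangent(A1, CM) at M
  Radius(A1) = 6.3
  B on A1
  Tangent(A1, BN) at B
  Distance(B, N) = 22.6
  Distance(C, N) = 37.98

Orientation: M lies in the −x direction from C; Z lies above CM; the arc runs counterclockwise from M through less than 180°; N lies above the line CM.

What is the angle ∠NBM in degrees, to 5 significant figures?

145.64°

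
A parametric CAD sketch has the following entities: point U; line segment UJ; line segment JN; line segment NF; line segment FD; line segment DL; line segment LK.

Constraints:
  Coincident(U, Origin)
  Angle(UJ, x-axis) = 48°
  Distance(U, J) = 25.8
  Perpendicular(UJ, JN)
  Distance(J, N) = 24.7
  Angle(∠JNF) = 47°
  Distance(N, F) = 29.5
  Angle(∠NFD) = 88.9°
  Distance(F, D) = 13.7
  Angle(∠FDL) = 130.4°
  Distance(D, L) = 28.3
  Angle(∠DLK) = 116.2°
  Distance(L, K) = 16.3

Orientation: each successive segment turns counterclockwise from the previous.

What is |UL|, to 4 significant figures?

42.14

∠NFD = 88.9° gives FD at 2.100° from the x-axis; with |FD| = 13.7, D = (13.11, 6.707). ∠FDL = 130.4° gives DL at 51.70° from the x-axis; with |DL| = 28.3, L = (30.65, 28.92). Then |UL| = |L − U| = 42.14.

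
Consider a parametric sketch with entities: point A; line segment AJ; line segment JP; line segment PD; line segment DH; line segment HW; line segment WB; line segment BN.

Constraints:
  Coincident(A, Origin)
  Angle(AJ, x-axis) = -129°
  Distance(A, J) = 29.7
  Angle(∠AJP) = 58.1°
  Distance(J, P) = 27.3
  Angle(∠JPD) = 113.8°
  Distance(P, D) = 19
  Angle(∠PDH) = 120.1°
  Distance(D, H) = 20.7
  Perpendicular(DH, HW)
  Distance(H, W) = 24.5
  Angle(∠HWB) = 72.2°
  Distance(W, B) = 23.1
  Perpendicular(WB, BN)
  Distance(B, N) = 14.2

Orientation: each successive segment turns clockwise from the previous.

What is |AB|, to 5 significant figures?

20.052

A is at the origin; AJ runs at -129.0° with length 29.7, so J = (-18.691, -23.081). ∠AJP = 58.1° gives JP at 109.10° from the x-axis; with |JP| = 27.3, P = (-27.624, 2.7159). ∠JPD = 113.8° gives PD at 42.900° from the x-axis; with |PD| = 19.0, D = (-13.706, 15.650). ∠PDH = 120.1° gives DH at -17.000° from the x-axis; with |DH| = 20.7, H = (6.0900, 9.5975). DH ⟂ HW, so HW runs at -107.00°; with |HW| = 24.5, W = (-1.0731, -13.832). ∠HWB = 72.2° gives WB at 145.20° from the x-axis; with |WB| = 23.1, B = (-20.042, -0.64851). Then |AB| = |B − A| = 20.052.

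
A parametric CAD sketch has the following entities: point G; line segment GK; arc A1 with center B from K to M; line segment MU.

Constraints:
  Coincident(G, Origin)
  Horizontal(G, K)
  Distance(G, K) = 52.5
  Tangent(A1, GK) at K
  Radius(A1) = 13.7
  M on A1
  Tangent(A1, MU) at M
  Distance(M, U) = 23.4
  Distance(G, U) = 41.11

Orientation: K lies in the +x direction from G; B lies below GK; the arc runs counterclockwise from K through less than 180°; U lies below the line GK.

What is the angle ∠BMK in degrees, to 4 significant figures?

58.41°

Checks: |BM| = 13.70 ✓; ∠(BM, MU) = 90.00° ✓; |MU| = 23.40 ✓; |GU| = 41.11 ✓.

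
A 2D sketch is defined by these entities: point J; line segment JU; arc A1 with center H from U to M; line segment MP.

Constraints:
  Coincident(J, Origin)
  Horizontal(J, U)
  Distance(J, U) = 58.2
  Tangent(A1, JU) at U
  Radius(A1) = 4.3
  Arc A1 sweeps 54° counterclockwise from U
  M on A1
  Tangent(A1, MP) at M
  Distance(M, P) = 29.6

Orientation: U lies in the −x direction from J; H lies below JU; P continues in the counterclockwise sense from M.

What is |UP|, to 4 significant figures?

33.13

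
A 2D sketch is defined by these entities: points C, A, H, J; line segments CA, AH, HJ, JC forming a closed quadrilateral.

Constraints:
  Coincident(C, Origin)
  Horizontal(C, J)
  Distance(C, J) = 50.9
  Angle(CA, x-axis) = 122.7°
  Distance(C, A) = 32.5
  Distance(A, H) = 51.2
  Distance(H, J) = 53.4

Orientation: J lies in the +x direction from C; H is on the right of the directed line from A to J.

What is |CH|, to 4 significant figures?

20.24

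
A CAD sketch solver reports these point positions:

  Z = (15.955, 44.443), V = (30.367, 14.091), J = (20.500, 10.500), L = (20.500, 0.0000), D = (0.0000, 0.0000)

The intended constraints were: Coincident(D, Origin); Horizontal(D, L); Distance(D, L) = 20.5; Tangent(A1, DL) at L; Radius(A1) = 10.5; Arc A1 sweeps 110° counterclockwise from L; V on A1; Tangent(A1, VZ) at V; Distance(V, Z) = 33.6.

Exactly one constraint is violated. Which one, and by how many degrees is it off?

Tangent(A1, VZ) at V — off by 5.40°.

D = (0.00, 0.00) ✓; D.y = 0.00, L.y = 0.00 ✓; |DL| = 20.50 ✓; ∠(JL, LD) = 90.00° ✓; |JL| = 10.50 ✓; bearing(J→V) − bearing(J→L) = 110.0° ✓; |JV| = 10.50 ✓; ∠(JV, VZ) = 84.60° ✗; |VZ| = 33.60 ✓.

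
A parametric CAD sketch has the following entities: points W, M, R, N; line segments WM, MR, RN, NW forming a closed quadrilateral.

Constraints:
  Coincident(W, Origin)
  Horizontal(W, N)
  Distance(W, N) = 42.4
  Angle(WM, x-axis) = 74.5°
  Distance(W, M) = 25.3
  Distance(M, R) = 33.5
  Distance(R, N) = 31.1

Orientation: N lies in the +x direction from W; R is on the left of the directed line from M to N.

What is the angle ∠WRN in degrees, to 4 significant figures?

57.13°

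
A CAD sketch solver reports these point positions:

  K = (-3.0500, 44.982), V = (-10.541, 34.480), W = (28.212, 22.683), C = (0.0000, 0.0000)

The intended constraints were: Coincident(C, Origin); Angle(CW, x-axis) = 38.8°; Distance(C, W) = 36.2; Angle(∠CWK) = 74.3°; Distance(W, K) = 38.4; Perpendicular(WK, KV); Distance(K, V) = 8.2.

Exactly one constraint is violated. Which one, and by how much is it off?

Distance(K, V) = 8.2 — off by 4.70.

C = (0.00, 0.00) ✓; CW at 38.80° ✓; |CW| = 36.20 ✓; ∠CWK = 74.30° ✓; |WK| = 38.40 ✓; ∠(WK, KV) = 90.00° ✓; |KV| = 12.90 ✗.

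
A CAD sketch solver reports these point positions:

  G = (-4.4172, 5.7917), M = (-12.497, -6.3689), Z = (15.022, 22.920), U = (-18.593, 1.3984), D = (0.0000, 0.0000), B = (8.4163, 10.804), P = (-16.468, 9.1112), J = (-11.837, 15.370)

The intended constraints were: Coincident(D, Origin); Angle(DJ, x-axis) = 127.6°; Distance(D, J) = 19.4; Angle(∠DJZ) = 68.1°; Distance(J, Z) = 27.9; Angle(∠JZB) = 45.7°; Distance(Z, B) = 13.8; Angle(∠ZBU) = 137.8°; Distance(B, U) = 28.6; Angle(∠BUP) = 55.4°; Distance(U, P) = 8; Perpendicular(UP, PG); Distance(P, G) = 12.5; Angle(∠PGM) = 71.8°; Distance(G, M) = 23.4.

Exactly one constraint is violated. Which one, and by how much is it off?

Distance(G, M) = 23.4 — off by 8.80.

D = (0.00, 0.00) ✓; DJ at 127.6° ✓; |DJ| = 19.40 ✓; ∠DJZ = 68.10° ✓; |JZ| = 27.90 ✓; ∠JZB = 45.70° ✓; |ZB| = 13.80 ✓; ∠ZBU = 137.8° ✓; |BU| = 28.60 ✓; ∠BUP = 55.40° ✓; |UP| = 8.000 ✓; ∠(UP, PG) = 90.00° ✓; |PG| = 12.50 ✓; ∠PGM = 71.80° ✓; |GM| = 14.60 ✗.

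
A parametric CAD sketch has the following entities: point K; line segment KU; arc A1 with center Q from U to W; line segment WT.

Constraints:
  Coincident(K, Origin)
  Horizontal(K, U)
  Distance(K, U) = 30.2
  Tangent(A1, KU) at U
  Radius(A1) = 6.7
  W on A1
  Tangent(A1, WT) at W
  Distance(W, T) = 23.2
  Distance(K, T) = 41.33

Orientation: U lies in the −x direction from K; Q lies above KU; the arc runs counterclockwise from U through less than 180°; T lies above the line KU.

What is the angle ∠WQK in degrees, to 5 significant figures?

22.569°

Checks: ∠(QU, UK) = 90.00° ✓; |QW| = 6.700 ✓; ∠(QW, WT) = 90.00° ✓; |WT| = 23.20 ✓; |KT| = 41.33 ✓.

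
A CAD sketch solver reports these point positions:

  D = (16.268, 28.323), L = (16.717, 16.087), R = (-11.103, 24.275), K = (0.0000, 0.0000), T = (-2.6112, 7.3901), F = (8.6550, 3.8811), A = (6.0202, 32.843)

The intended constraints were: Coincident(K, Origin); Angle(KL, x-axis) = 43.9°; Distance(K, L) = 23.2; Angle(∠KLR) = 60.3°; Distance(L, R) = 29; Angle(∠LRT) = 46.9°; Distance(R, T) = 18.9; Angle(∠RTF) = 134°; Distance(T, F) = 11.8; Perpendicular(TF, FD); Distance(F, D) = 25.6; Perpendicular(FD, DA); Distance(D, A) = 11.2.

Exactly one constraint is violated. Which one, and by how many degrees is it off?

Perpendicular(FD, DA) — off by 6.50°.

K = (0.00, 0.00) ✓; KL at 43.90° ✓; |KL| = 23.20 ✓; ∠KLR = 60.30° ✓; |LR| = 29.00 ✓; ∠LRT = 46.90° ✓; |RT| = 18.90 ✓; ∠RTF = 134.0° ✓; |TF| = 11.80 ✓; ∠(TF, FD) = 90.00° ✓; |FD| = 25.60 ✓; ∠(FD, DA) = 83.50° ✗; |DA| = 11.20 ✓.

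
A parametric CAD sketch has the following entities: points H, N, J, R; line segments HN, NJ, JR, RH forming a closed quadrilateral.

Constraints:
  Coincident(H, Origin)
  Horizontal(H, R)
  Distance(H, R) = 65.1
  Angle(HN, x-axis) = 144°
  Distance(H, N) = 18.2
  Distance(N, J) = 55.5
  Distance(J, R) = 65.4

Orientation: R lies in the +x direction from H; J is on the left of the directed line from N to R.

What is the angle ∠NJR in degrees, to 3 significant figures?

83.1°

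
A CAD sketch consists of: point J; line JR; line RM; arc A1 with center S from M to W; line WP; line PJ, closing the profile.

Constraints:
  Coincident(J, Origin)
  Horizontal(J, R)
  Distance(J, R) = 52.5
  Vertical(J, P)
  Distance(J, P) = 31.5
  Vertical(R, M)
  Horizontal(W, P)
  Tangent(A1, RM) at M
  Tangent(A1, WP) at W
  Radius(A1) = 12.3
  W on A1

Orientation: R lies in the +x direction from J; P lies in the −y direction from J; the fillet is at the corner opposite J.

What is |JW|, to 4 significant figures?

51.07

J is at the origin; J and R share the same y with |JR| = 52.5 and R on the +x side, so R = (52.50, 0.000). JP is vertical with |JP| = 31.5 and P on the −y side, so P = (0.000, -31.50). The virtual corner opposite J is at (52.50, -31.50). The tangent condition forces SM to be normal to RM and A1 meets WP tangentially, so SW is at right angles to WP, with radius 12.3, so the center S sits 12.3 in from both sides at S = (40.20, -19.20). That places the tangent points at M = (52.50, -19.20) on RM and W = (40.20, -31.50) on WP. Then |JW| = |W − J| = 51.07.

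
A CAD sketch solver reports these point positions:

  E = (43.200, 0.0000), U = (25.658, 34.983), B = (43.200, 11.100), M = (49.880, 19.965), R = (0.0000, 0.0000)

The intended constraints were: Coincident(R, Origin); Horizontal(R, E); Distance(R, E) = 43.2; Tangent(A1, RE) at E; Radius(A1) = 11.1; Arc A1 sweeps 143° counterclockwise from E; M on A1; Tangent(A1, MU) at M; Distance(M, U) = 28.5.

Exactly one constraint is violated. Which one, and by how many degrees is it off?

Tangent(A1, MU) at M — off by 5.20°.

R = (0.00, 0.00) ✓; R.y = 0.00, E.y = 0.00 ✓; |RE| = 43.20 ✓; ∠(BE, ER) = 90.00° ✓; |BE| = 11.10 ✓; bearing(B→M) − bearing(B→E) = 143.0° ✓; |BM| = 11.10 ✓; ∠(BM, MU) = 84.80° ✗; |MU| = 28.50 ✓.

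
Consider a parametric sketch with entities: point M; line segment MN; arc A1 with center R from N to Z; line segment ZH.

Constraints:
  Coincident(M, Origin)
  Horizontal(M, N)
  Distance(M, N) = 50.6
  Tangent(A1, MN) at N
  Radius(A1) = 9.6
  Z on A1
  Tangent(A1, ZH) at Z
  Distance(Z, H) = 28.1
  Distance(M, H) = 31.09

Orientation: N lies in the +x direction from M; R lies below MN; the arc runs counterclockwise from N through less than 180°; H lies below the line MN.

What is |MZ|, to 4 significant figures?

44.36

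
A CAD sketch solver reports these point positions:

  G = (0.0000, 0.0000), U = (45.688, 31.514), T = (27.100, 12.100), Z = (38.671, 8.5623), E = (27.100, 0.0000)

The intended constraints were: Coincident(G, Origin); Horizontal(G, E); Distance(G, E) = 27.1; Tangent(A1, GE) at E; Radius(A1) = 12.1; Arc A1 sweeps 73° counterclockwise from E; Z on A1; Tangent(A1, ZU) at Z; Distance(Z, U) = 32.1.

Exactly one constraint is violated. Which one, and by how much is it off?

Distance(Z, U) = 32.1 — off by 8.10.

G = (0.00, 0.00) ✓; G.y = 0.00, E.y = 0.00 ✓; |GE| = 27.10 ✓; ∠(TE, EG) = 90.00° ✓; |TE| = 12.10 ✓; bearing(T→Z) − bearing(T→E) = 73.00° ✓; |TZ| = 12.10 ✓; ∠(TZ, ZU) = 90.00° ✓; |ZU| = 24.00 ✗.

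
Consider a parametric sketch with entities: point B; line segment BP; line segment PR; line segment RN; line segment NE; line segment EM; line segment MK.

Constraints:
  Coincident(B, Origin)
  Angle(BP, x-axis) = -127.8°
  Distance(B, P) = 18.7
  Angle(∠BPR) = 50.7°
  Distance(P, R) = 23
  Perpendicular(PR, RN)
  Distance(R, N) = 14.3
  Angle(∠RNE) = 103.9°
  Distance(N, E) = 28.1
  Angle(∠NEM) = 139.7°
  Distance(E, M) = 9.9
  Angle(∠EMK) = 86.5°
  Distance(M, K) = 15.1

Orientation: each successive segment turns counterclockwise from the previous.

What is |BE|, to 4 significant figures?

17.41

B is at the origin; BP runs at -127.8° with length 18.7, so P = (-11.46, -14.78). ∠BPR = 50.7° gives PR at 1.500° from the x-axis; with |PR| = 23.0, R = (11.53, -14.17). PR is perpendicular to RN, so RN runs at 91.50°; with |RN| = 14.3, N = (11.16, 0.1213). ∠RNE = 103.9° gives NE at 167.6° from the x-axis; with |NE| = 28.1, E = (-16.29, 6.155). Then |BE| = |E − B| = 17.41.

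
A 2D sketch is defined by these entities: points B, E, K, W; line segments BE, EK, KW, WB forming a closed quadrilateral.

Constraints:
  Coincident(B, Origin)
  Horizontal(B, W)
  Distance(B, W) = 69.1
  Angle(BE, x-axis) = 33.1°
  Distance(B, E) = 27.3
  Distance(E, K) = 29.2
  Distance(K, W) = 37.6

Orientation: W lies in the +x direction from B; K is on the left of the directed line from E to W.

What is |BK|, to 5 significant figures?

56.500

B is at the origin; B and W share the same y with |BW| = 69.1 and W in +x, so W = (69.1, 0). BE runs at 33.1° with |BE| = 27.3, so E = (22.870, 14.909). K is determined by |EK| = 29.2 and |KW| = 37.6 together: it lies at the intersection of circle(E, 29.2) and circle(W, 37.6). With |EW| = 48.575, the foot of the radical line on EW is 18.512 from E and the perpendicular offset is √(29.2² − 18.512²) = 22.582. Taking the left-of-EW solution: K = (47.419, 30.719).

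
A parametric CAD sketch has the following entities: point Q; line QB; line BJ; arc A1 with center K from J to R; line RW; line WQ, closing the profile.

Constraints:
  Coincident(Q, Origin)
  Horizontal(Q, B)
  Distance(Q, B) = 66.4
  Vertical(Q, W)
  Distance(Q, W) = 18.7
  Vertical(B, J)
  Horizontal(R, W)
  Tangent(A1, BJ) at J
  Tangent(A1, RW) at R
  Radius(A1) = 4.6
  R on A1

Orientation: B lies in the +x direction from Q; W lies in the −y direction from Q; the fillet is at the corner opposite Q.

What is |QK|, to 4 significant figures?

63.39

QW is vertical with |QW| = 18.7 and W on the −y side, so W = (0.000, -18.70). The virtual corner opposite Q is at (66.40, -18.70). The tangent condition forces KJ to be normal to BJ and A1 meets RW tangentially, so KR is at right angles to RW, with radius 4.6, so the center K sits 4.6 in from both sides at K = (61.80, -14.10). Then |QK| = |K − Q| = 63.39.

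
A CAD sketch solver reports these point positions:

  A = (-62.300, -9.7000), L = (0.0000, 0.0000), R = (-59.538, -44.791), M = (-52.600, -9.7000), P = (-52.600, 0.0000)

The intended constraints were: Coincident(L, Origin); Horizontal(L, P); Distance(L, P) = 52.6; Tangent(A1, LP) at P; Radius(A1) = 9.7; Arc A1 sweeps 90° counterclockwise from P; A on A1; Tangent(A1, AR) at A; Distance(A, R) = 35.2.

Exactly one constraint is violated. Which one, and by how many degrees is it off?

Tangent(A1, AR) at A — off by 4.50°.

L = (0.00, 0.00) ✓; L.y = 0.00, P.y = 0.00 ✓; |LP| = 52.60 ✓; ∠(MP, PL) = 90.00° ✓; |MP| = 9.700 ✓; bearing(M→A) − bearing(M→P) = 90.00° ✓; |MA| = 9.700 ✓; ∠(MA, AR) = 85.50° ✗; |AR| = 35.20 ✓.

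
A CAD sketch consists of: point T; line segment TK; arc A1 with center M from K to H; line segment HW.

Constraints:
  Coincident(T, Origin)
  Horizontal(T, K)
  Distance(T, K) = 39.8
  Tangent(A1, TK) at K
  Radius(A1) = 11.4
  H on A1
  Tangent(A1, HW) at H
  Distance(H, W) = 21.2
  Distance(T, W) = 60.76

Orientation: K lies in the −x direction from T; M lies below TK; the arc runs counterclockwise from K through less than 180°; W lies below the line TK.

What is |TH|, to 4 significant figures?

52.44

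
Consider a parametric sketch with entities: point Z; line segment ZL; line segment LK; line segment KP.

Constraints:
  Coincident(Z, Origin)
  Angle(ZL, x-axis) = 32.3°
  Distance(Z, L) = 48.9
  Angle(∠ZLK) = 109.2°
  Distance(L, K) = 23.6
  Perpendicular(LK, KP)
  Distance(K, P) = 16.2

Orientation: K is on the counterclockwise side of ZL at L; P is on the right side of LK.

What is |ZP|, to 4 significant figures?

73.93

Z is at the origin; ZL runs at 32.3° with length 48.9, so L = 48.9·(cos 32.3°, sin 32.3°) = (41.33, 26.13). ∠ZLK = 109.2°, so LK runs at 32.3° + (180° − 109.2°) = 103.1° from the x-axis; with |LK| = 23.6, K = L + 23.6·(cos 103.1°, sin 103.1°) = (35.98, 49.12). The perpendicularity gives KP at right angles to LK; with |KP| = 16.2 on the right of LK, P = K + 16.2·(0.9740, 0.2267) = (51.76, 52.79). Then |ZP| = |P − Z| = 73.93.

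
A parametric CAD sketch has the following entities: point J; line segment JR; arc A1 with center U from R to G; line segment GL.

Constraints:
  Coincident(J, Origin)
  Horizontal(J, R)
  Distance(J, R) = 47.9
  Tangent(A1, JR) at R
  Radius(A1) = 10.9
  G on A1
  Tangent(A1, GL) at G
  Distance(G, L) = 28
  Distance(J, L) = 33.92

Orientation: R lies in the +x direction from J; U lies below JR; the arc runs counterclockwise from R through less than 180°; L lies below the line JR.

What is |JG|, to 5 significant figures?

39.608

J is at the origin; J and R share the same y with |JR| = 47.9 and R on the +x side, so R = (47.900, 0.0000). The tangent condition forces UR to be normal to JR, so U = R + (0, -10.9) = (47.900, -10.900). Since UG ⟂ GL (tangency), |UL| = √(10.9² + 28.0²) = 30.047 regardless of where G sits on A1. So L lies on both circle(J, 33.92) and circle(U, 30.047); the below-JR intersection is L = (21.878, -25.922). G is the foot of the tangent from L: G = (39.397, -4.0799).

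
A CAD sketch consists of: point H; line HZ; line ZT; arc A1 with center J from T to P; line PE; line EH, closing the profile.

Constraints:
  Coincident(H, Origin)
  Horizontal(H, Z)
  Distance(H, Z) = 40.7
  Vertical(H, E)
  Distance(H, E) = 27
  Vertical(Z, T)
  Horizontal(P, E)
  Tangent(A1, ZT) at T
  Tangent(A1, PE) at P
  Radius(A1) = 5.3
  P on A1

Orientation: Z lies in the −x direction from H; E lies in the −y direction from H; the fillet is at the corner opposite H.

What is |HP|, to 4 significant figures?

44.52

The virtual corner opposite H is at (-40.70, -27.00). Since A1 is tangent to ZT there, JT ⟂ ZT and tangency of A1 to PE means the radius JP is perpendicular to PE, with radius 5.3, so the center J sits 5.3 in from both sides at J = (-35.40, -21.70). That places the tangent points at T = (-40.70, -21.70) on ZT and P = (-35.40, -27.00) on PE. Then |HP| = |P − H| = 44.52.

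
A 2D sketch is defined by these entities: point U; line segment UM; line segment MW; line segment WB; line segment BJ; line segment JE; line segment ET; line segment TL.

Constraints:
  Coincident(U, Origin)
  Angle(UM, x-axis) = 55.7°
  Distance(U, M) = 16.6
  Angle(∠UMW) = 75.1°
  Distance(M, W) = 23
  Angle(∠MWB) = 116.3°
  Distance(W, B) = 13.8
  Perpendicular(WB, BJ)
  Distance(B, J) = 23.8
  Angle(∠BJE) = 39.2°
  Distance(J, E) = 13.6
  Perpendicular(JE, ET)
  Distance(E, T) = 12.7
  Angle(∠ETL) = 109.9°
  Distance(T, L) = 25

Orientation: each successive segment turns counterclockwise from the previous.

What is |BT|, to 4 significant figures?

5.380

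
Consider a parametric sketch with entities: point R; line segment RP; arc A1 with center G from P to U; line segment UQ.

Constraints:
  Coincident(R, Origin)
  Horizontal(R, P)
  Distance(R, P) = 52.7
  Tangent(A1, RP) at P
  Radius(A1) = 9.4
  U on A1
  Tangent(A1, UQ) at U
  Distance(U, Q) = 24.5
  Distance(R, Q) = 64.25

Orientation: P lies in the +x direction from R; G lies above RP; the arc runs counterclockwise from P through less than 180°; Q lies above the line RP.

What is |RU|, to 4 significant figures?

62.83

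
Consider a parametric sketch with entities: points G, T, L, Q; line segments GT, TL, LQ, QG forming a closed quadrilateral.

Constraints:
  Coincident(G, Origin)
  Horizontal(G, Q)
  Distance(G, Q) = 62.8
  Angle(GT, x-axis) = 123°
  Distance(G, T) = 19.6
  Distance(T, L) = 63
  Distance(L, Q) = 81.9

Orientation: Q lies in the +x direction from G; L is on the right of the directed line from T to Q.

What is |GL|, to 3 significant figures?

46.5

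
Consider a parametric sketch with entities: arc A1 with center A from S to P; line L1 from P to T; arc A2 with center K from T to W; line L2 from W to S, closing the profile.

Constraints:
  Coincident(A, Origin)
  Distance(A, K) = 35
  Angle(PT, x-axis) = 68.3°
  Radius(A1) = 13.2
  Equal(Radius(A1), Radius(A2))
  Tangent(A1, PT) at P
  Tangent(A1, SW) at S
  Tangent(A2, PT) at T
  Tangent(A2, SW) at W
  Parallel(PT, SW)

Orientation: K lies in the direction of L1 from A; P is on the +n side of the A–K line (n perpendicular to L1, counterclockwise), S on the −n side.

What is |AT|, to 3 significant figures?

37.4

The slot axis is L1's direction at 68.3°, so u = (cos 68.3°, sin 68.3°) = (0.370, 0.929) and n = (−sin 68.3°, cos 68.3°) = (-0.929, 0.370). A is at the origin and K lies 35.0 along u from A, so K = 35.0·u = (12.9, 32.5). Tangency of A1 to both parallel lines with radius 13.2 puts P and S at A ± 13.2·n: P = (-12.3, 4.88), S = (12.3, -4.88). Equal radii place T and W the same way about K: T = K + 13.2·n = (0.677, 37.4), W = K − 13.2·n = (25.2, 27.6). Then |AT| = |T − A| = 37.4.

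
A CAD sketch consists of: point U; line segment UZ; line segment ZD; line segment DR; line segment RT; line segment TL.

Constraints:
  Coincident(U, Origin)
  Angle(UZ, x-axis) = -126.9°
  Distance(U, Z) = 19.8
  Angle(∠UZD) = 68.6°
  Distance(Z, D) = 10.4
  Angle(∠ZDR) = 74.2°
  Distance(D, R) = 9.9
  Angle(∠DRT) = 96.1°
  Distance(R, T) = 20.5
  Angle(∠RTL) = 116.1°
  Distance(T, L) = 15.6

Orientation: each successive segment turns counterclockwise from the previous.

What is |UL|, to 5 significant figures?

36.458

U is at the origin; UZ runs at -126.9° with length 19.8, so Z = (-11.888, -15.834). ∠UZD = 68.6° gives ZD at -15.500° from the x-axis; with |ZD| = 10.4, D = (-1.8666, -18.613). ∠ZDR = 74.2° gives DR at 90.300° from the x-axis; with |DR| = 9.9, R = (-1.9184, -8.7132). ∠DRT = 96.1° gives RT at 174.20° from the x-axis; with |RT| = 20.5, T = (-22.313, -6.6415). ∠RTL = 116.1° gives TL at -121.90° from the x-axis; with |TL| = 15.6, L = (-30.557, -19.885). Then |UL| = |L − U| = 36.458.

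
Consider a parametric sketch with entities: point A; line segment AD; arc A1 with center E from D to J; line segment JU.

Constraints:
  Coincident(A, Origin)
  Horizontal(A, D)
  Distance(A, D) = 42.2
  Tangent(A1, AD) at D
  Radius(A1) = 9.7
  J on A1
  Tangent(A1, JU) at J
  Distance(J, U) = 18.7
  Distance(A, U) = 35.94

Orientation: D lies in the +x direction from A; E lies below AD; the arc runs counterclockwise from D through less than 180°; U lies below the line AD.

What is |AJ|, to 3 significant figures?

33.7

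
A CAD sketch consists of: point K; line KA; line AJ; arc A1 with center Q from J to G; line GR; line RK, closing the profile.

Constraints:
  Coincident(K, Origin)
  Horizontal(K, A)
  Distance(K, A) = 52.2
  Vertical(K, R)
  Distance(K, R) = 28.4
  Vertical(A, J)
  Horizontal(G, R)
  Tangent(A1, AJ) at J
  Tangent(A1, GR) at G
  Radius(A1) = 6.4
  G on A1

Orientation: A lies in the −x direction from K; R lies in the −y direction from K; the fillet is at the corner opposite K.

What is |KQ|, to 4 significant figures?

50.81

KR is vertical with |KR| = 28.4 and R on the −y side, so R = (0.000, -28.40). The virtual corner opposite K is at (-52.20, -28.40). Tangency of A1 to AJ means the radius QJ is perpendicular to AJ and tangency of A1 to GR means the radius QG is perpendicular to GR, with radius 6.4, so the center Q sits 6.4 in from both sides at Q = (-45.80, -22.00). Then |KQ| = |Q − K| = 50.81.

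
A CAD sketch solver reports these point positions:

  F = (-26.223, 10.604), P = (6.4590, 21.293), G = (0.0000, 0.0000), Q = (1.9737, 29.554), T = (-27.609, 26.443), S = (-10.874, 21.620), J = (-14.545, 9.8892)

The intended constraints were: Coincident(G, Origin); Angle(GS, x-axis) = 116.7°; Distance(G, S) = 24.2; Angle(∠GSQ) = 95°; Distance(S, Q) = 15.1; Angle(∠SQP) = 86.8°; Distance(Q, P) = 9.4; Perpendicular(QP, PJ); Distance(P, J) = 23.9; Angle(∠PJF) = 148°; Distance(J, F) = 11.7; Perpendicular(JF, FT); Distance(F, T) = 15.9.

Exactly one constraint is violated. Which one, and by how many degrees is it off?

Perpendicular(JF, FT) — off by 8.50°.

G = (0.00, 0.00) ✓; GS at 116.7° ✓; |GS| = 24.20 ✓; ∠GSQ = 95.00° ✓; |SQ| = 15.10 ✓; ∠SQP = 86.80° ✓; |QP| = 9.400 ✓; ∠(QP, PJ) = 90.00° ✓; |PJ| = 23.90 ✓; ∠PJF = 148.0° ✓; |JF| = 11.70 ✓; ∠(JF, FT) = 81.50° ✗; |FT| = 15.90 ✓.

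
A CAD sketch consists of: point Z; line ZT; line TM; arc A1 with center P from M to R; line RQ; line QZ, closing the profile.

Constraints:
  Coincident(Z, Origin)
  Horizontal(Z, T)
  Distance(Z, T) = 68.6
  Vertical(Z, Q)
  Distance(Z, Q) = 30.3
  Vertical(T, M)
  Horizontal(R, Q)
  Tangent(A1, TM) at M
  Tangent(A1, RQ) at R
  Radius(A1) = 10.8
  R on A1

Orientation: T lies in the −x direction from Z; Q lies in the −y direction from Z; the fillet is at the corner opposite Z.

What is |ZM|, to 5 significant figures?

71.318

Z is at the origin; Z and T share the same y with |ZT| = 68.6 and T on the −x side, so T = (-68.600, 0.0000). Z and Q share the same x with |ZQ| = 30.3 and Q on the −y side, so Q = (0.0000, -30.300). The virtual corner opposite Z is at (-68.600, -30.300). A1 meets TM tangentially, so PM is at right angles to TM and since A1 is tangent to RQ there, PR ⟂ RQ, with radius 10.8, so the center P sits 10.8 in from both sides at P = (-57.800, -19.500). That places the tangent points at M = (-68.600, -19.500) on TM and R = (-57.800, -30.300) on RQ. Then |ZM| = |M − Z| = 71.318.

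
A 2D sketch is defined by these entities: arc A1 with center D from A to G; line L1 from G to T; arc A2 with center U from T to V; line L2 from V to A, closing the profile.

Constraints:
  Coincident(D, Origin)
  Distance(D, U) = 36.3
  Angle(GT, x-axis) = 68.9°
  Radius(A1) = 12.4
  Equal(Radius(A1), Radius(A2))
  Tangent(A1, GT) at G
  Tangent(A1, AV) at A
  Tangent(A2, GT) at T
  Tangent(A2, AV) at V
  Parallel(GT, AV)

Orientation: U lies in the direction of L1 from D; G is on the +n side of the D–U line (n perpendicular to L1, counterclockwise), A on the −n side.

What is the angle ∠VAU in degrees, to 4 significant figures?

18.86°

The slot axis is L1's direction at 68.9°, so u = (cos 68.9°, sin 68.9°) = (0.3600, 0.9330) and n = (−sin 68.9°, cos 68.9°) = (-0.9330, 0.3600). D is at the origin and U lies 36.3 along u from D, so U = 36.3·u = (13.07, 33.87). Tangency of A1 to both parallel lines with radius 12.4 puts G and A at D ± 12.4·n: G = (-11.57, 4.464), A = (11.57, -4.464). Equal radii place T and V the same way about U: T = U + 12.4·n = (1.499, 38.33), V = U − 12.4·n = (24.64, 29.40). Then cos ∠VAU = AV·AU / (|AV||AU|), giving 18.86°.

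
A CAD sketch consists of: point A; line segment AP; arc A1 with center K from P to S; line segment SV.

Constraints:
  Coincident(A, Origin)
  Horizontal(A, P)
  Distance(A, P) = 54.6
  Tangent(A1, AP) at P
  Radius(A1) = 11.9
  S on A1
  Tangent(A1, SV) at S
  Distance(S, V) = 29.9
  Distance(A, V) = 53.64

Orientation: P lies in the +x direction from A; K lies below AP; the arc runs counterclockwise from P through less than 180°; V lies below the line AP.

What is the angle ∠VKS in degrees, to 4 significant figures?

68.30°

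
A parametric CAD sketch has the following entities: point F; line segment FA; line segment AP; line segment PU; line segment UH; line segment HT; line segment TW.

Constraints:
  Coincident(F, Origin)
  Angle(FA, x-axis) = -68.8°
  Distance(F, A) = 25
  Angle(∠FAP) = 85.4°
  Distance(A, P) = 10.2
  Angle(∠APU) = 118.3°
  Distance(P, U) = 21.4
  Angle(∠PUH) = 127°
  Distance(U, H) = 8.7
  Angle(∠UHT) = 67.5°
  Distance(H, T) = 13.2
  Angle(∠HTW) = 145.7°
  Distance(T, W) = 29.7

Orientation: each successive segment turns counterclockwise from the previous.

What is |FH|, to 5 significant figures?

14.818

F is at the origin; FA runs at -68.8° with length 25.0, so A = (9.0406, -23.308). ∠FAP = 85.4° gives AP at 25.800° from the x-axis; with |AP| = 10.2, P = (18.224, -18.869). ∠APU = 118.3° gives PU at 87.500° from the x-axis; with |PU| = 21.4, U = (19.157, 2.5109). ∠PUH = 127.0° gives UH at 140.50° from the x-axis; with |UH| = 8.7, H = (12.444, 8.0448). Then |FH| = |H − F| = 14.818.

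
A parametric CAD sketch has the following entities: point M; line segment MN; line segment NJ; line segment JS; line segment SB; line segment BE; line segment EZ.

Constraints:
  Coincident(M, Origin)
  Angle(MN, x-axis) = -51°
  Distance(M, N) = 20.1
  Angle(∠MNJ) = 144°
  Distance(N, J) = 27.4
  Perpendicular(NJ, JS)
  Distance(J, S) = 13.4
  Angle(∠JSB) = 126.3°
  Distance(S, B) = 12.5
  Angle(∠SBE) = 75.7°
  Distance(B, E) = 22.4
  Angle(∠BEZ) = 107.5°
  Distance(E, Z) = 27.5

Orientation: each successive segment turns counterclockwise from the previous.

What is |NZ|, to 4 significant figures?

34.84

M is at the origin; MN runs at -51.0° with length 20.1, so N = (12.65, -15.62). ∠MNJ = 144.0° gives NJ at -15.00° from the x-axis; with |NJ| = 27.4, J = (39.12, -22.71). NJ ⟂ JS, so JS runs at 75.00°; with |JS| = 13.4, S = (42.58, -9.769). ∠JSB = 126.3° gives SB at 128.7° from the x-axis; with |SB| = 12.5, B = (34.77, -0.01349). ∠SBE = 75.7° gives BE at -127.0° from the x-axis; with |BE| = 22.4, E = (21.29, -17.90). ∠BEZ = 107.5° gives EZ at -54.50° from the x-axis; with |EZ| = 27.5, Z = (37.26, -40.29). Then |NZ| = |Z − N| = 34.84.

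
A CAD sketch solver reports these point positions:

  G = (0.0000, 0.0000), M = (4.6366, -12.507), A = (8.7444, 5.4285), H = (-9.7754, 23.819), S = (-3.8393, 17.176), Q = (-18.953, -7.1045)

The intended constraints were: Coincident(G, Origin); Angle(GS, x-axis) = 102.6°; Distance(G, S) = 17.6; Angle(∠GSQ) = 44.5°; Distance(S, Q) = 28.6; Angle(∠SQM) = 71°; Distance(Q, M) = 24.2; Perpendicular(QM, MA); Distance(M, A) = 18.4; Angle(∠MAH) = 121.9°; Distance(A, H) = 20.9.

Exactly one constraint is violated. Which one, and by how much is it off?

Distance(A, H) = 20.9 — off by 5.20.

G = (0.00, 0.00) ✓; GS at 102.6° ✓; |GS| = 17.60 ✓; ∠GSQ = 44.50° ✓; |SQ| = 28.60 ✓; ∠SQM = 71.00° ✓; |QM| = 24.20 ✓; ∠(QM, MA) = 90.00° ✓; |MA| = 18.40 ✓; ∠MAH = 121.9° ✓; |AH| = 26.10 ✗.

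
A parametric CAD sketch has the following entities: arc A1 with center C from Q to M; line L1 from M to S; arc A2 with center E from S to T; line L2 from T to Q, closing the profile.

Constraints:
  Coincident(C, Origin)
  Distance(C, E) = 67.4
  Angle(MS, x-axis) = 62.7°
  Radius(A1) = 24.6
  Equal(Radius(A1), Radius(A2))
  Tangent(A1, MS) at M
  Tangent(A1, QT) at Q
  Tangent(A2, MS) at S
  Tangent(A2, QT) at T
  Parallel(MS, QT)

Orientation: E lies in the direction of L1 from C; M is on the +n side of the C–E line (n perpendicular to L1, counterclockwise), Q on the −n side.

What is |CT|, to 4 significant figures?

71.75

The slot axis is L1's direction at 62.7°, so u = (cos 62.7°, sin 62.7°) = (0.4586, 0.8886) and n = (−sin 62.7°, cos 62.7°) = (-0.8886, 0.4586). C is at the origin and E lies 67.4 along u from C, so E = 67.4·u = (30.91, 59.89). Tangency of A1 to both parallel lines with radius 24.6 puts M and Q at C ± 24.6·n: M = (-21.86, 11.28), Q = (21.86, -11.28). Equal radii place S and T the same way about E: S = E + 24.6·n = (9.053, 71.18), T = E − 24.6·n = (52.77, 48.61). Then |CT| = |T − C| = 71.75.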